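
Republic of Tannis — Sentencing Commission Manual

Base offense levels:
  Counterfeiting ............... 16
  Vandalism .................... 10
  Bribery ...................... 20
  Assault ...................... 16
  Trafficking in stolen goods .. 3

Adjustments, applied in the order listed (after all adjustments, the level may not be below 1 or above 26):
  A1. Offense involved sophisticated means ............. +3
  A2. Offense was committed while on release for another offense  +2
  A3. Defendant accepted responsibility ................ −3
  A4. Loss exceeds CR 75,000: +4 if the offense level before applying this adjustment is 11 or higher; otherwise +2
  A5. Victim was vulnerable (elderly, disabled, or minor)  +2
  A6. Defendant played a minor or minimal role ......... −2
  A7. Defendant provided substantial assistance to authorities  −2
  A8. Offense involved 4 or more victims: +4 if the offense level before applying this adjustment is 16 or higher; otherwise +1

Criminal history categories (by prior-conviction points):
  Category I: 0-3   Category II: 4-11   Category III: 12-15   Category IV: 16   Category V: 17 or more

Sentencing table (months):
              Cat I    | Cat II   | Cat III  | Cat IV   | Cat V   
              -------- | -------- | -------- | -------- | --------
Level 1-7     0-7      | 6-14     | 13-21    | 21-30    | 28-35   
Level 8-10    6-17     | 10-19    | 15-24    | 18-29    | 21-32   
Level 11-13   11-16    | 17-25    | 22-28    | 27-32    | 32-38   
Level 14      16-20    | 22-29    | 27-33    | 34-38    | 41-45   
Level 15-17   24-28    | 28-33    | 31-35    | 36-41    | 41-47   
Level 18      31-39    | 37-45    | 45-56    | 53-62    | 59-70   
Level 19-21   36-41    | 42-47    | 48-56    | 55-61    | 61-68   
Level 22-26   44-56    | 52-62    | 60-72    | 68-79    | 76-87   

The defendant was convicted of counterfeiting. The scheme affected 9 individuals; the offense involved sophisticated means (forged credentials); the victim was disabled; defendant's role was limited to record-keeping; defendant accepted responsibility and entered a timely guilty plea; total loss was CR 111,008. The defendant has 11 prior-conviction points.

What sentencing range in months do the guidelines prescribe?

Base offense level for counterfeiting: 16.
A1 applies: 16 + 3 = 19.
A3 applies: 19 − 3 = 16.
A4 applies (level before this adjustment is 16 ≥ 11, so +4): 16 + 4 = 20.
A5 applies: 20 + 2 = 22.
A6 applies: 22 − 2 = 20.
A7 does not apply.
A8 applies (level before this adjustment is 20 ≥ 16, so +4): 20 + 4 = 24.
Final offense level: 24.
Criminal history: 11 prior points → Category II (4-11).
Level 24 falls in the 22-26 band.
Grid: Level 22-26 × Category II = 52-62 months.

52-62 months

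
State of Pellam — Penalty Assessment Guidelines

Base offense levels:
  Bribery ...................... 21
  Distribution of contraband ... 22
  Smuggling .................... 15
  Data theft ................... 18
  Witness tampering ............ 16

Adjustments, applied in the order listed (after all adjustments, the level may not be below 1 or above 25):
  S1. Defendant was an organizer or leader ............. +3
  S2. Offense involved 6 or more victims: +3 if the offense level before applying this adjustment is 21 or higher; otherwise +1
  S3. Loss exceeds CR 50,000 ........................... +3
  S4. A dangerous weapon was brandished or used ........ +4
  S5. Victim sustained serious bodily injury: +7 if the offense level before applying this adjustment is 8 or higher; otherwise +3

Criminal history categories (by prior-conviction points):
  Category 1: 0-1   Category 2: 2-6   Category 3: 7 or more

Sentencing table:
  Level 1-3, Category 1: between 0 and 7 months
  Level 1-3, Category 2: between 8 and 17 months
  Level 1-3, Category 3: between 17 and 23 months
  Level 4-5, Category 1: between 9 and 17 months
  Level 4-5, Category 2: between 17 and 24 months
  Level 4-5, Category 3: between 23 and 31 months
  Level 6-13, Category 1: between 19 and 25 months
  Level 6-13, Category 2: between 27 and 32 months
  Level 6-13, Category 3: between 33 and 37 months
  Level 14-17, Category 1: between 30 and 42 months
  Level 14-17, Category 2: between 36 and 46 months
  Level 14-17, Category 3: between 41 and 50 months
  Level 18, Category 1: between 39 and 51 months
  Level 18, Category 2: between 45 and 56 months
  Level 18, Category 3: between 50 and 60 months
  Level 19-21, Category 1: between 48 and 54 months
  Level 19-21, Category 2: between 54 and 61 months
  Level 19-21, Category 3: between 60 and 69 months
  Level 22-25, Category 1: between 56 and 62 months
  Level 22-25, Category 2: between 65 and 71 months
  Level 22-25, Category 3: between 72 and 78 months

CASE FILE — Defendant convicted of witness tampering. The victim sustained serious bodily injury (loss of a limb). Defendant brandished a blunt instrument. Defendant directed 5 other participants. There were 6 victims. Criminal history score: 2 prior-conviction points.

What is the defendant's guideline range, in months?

65-71 months

Base offense level for witness tampering: 16.
S1 applies: 16 + 3 = 19.
S2 applies (level before this adjustment is 19 < 21, so +1): 19 + 1 = 20.
S3 does not apply.
S4 applies: 20 + 4 = 24.
S5 applies (level before this adjustment is 24 ≥ 8, so +7): 24 + 7 = 31.
Level 31 exceeds the maximum of 25; capped at 25.
Final offense level: 25.
Criminal history: 2 prior points → Category 2 (2-6).
Level 25 falls in the 22-25 band.
Grid: Level 22-25 × Category 2 = 65-71 months.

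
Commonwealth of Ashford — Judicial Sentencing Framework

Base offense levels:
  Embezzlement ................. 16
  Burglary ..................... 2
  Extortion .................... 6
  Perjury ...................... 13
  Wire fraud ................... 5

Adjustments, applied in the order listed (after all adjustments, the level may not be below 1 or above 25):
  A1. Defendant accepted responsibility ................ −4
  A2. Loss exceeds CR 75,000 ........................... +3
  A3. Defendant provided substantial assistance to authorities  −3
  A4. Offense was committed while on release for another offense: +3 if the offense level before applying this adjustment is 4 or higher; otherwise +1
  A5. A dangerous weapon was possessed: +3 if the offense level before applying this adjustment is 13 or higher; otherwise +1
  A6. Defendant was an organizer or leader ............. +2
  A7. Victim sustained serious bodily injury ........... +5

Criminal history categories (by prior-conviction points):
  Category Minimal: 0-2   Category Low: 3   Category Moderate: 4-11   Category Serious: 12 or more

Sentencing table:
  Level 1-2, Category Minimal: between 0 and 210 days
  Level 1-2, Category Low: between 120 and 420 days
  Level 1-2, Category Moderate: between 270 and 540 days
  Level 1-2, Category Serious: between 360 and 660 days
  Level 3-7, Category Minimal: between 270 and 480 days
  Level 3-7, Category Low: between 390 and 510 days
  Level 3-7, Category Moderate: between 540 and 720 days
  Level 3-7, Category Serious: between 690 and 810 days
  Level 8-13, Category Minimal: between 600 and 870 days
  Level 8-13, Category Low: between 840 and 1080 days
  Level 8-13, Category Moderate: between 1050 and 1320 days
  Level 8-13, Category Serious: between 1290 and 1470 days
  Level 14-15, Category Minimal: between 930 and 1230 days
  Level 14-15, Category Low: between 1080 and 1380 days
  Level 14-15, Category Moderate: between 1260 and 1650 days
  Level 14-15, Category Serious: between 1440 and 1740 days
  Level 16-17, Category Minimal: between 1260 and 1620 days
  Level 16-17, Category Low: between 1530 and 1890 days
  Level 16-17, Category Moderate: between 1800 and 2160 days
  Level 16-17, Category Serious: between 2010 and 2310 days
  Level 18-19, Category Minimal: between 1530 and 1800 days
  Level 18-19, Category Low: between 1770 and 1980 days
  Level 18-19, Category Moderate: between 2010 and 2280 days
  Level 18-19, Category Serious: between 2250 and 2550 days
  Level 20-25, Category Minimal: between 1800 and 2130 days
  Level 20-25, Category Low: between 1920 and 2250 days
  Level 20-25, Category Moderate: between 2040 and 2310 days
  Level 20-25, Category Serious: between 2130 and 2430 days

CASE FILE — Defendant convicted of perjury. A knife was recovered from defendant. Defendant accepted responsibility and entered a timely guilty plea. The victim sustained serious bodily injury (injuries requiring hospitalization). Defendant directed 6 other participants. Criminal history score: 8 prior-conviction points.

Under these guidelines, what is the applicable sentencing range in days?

1800-2160 days

Base offense level for perjury: 13.
A1 applies: 13 − 4 = 9.
A2 does not apply.
A3 does not apply.
A4 does not apply.
A5 applies (level before this adjustment is 9 < 13, so +1): 9 + 1 = 10.
A6 applies: 10 + 2 = 12.
A7 applies: 12 + 5 = 17.
Final offense level: 17.
Criminal history: 8 prior points → Category Moderate (4-11).
Level 17 falls in the 16-17 band.
Grid: Level 16-17 × Category Moderate = 1800-2160 days.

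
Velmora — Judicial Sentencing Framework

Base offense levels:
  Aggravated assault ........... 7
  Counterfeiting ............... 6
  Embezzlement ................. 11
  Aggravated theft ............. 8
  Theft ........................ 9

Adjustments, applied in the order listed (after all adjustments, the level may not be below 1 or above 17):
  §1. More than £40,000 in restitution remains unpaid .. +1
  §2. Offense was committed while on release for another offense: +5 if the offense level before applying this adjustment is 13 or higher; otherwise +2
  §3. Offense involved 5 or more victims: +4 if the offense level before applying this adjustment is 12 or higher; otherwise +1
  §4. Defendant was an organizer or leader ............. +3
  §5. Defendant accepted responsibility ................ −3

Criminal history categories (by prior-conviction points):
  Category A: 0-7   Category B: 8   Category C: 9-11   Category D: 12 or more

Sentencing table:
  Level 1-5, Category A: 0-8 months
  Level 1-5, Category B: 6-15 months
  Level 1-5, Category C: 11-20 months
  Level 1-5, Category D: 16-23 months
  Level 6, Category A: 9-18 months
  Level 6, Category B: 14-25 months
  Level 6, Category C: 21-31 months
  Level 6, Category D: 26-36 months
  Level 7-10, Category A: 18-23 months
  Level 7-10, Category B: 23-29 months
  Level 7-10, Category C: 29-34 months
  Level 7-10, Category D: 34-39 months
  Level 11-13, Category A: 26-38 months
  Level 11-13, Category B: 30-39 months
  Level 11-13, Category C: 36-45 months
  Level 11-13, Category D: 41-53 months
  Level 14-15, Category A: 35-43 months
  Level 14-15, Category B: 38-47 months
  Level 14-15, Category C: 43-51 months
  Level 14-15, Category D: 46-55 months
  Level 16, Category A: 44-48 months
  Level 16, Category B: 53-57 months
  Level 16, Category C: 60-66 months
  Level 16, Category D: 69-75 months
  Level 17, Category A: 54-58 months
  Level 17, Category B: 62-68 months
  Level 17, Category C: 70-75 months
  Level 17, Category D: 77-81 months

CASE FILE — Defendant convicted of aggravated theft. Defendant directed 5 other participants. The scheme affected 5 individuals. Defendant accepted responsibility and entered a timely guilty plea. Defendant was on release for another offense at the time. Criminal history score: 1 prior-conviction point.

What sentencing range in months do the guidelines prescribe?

26-38 months

Base offense level for aggravated theft: 8.
§1 does not apply.
§2 applies (level before this adjustment is 8 < 13, so +2): 8 + 2 = 10.
§3 applies (level before this adjustment is 10 < 12, so +1): 10 + 1 = 11.
§4 applies: 11 + 3 = 14.
§5 applies: 14 − 3 = 11.
Final offense level: 11.
Criminal history: 1 prior point → Category A (0-7).
Level 11 falls in the 11-13 band.
Grid: Level 11-13 × Category A = 26-38 months.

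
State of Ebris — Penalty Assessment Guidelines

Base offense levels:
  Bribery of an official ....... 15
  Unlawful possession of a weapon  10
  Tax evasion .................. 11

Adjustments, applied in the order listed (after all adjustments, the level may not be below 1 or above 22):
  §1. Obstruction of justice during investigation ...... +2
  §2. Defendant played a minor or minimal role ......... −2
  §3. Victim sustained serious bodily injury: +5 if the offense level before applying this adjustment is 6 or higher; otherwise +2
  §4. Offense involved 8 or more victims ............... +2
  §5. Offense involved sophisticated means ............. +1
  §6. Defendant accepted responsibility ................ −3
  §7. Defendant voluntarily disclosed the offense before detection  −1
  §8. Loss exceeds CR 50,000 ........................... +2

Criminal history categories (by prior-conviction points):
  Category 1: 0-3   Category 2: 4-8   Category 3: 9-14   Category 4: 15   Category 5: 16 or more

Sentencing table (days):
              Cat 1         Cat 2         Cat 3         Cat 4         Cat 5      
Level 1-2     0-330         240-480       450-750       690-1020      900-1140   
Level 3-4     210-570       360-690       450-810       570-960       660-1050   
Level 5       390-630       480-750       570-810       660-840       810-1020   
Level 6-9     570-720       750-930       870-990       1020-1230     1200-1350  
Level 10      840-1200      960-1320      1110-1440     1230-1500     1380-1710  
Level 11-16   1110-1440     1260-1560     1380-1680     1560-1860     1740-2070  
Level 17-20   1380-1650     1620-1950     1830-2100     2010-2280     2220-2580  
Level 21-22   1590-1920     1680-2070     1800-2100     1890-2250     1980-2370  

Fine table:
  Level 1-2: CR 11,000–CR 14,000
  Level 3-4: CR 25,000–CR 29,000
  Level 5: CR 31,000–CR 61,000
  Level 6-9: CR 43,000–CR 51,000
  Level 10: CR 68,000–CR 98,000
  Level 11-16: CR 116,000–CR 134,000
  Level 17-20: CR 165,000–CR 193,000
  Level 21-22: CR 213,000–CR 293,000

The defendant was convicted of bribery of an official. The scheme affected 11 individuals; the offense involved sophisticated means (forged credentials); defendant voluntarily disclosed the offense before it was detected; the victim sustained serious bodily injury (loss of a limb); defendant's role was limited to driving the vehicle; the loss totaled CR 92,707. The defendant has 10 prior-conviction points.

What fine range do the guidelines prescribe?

Base offense level for bribery of an official: 15.
§1 does not apply.
§2 applies: 15 − 2 = 13.
§3 applies (level before this adjustment is 13 ≥ 6, so +5): 13 + 5 = 18.
§4 applies: 18 + 2 = 20.
§5 applies: 20 + 1 = 21.
§6 does not apply.
§7 applies: 21 − 1 = 20.
§8 applies: 20 + 2 = 22.
Final offense level: 22.
Level 22 falls in the 21-22 band.
Fine table: Level 21-22 → CR 213,000–CR 293,000.

CR 213,000–CR 293,000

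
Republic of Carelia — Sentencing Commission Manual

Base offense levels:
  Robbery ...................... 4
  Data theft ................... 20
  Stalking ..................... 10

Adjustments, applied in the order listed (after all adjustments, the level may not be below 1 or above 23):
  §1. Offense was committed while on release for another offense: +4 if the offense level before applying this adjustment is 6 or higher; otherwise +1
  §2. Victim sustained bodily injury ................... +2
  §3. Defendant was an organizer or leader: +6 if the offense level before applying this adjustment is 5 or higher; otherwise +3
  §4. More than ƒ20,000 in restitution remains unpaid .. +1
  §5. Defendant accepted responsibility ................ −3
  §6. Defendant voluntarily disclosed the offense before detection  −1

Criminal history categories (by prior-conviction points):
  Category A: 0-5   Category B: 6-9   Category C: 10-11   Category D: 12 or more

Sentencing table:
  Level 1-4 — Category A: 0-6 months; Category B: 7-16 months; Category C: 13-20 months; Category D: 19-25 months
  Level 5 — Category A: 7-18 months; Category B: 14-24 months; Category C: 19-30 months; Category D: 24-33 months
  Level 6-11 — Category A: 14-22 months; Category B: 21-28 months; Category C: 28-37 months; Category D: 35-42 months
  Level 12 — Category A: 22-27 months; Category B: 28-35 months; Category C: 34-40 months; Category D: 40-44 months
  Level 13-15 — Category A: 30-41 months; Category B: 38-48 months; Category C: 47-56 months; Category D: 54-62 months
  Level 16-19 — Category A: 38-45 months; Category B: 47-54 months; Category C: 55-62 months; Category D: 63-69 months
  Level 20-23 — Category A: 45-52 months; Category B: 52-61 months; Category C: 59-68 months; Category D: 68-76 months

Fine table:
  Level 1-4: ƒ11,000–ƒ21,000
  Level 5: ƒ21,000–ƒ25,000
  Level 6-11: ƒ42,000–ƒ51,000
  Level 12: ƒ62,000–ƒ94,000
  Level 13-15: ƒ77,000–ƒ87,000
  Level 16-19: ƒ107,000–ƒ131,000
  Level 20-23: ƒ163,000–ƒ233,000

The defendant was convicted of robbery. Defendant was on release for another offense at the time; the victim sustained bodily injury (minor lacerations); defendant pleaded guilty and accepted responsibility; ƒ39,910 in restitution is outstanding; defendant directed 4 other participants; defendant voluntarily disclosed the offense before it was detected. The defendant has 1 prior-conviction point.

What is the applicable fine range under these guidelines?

Base offense level for robbery: 4.
§1 applies (level before this adjustment is 4 < 6, so +1): 4 + 1 = 5.
§2 applies: 5 + 2 = 7.
§3 applies (level before this adjustment is 7 ≥ 5, so +6): 7 + 6 = 13.
§4 applies: 13 + 1 = 14.
§5 applies: 14 − 3 = 11.
§6 applies: 11 − 1 = 10.
Final offense level: 10.
Level 10 falls in the 6-11 band.
Fine table: Level 6-11 → ƒ42,000–ƒ51,000.

ƒ42,000–ƒ51,000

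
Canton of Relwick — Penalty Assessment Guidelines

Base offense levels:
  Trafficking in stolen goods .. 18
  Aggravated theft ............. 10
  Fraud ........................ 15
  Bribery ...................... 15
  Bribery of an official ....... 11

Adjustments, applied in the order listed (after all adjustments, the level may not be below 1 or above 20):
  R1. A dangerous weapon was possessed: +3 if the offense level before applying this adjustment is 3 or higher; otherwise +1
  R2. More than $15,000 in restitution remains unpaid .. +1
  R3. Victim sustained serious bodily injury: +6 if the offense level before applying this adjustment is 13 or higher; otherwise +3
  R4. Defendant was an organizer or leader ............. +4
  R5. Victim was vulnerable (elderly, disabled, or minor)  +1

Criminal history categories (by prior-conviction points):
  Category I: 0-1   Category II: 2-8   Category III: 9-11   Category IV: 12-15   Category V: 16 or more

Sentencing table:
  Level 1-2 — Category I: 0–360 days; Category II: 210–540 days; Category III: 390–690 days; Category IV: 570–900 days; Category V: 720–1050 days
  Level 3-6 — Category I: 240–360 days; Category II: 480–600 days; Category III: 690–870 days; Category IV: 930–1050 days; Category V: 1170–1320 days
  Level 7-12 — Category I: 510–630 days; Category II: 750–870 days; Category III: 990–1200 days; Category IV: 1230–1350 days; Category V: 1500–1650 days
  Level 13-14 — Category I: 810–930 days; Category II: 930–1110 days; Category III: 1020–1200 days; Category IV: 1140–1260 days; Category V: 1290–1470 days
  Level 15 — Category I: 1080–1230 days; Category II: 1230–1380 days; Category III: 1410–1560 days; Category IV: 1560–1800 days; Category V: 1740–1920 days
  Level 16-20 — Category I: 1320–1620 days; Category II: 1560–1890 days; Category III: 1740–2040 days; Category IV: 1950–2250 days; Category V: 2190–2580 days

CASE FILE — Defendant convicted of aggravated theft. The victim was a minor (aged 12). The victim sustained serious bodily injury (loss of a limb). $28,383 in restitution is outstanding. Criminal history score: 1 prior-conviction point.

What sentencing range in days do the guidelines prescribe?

Base offense level for aggravated theft: 10.
R2 applies: 10 + 1 = 11.
R3 applies (level before this adjustment is 11 < 13, so +3): 11 + 3 = 14.
R4 does not apply.
R5 applies: 14 + 1 = 15.
Final offense level: 15.
Criminal history: 1 prior point → Category I (0-1).
Level 15 falls in the 15 band.
Grid: Level 15 × Category I = 1080-1230 days.

1080-1230 days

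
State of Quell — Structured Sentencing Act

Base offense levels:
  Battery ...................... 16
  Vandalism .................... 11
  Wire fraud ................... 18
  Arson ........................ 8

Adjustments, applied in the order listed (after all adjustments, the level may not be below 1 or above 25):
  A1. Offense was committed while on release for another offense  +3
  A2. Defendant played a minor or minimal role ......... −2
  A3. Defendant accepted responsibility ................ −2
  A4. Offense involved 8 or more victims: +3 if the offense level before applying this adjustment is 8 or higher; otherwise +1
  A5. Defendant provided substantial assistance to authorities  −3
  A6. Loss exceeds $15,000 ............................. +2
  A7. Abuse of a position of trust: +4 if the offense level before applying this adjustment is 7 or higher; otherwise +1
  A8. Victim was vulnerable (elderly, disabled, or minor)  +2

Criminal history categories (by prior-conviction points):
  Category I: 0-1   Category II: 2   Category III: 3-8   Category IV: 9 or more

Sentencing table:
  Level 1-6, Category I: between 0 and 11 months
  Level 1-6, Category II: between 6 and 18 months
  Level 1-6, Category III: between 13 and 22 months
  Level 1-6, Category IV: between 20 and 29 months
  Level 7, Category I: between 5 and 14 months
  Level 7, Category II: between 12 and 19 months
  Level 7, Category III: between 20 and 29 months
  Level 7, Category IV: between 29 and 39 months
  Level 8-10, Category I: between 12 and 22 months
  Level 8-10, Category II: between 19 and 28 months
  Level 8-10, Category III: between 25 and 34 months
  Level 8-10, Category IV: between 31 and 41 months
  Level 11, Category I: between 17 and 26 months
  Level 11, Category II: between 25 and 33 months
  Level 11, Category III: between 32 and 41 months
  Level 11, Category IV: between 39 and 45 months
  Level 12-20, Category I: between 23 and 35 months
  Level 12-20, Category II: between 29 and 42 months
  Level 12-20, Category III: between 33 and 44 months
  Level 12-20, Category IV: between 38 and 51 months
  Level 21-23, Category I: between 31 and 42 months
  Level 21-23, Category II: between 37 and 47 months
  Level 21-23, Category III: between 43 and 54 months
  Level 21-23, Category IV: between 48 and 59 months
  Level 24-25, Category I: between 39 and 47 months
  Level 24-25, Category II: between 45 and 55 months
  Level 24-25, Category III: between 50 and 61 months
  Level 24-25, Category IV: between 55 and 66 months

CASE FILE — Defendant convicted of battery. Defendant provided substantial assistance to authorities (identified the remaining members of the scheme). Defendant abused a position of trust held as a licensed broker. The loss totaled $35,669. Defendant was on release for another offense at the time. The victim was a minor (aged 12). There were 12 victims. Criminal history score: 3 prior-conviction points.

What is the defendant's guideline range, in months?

Base offense level for battery: 16.
A1 applies: 16 + 3 = 19.
A4 applies (level before this adjustment is 19 ≥ 8, so +3): 19 + 3 = 22.
A5 applies: 22 − 3 = 19.
A6 applies: 19 + 2 = 21.
A7 applies (level before this adjustment is 21 ≥ 7, so +4): 21 + 4 = 25.
A8 applies: 25 + 2 = 27.
Level 27 exceeds the maximum of 25; capped at 25.
Final offense level: 25.
Criminal history: 3 prior points → Category III (3-8).
Level 25 falls in the 24-25 band.
Grid: Level 24-25 × Category III = 50-61 months.

50-61 months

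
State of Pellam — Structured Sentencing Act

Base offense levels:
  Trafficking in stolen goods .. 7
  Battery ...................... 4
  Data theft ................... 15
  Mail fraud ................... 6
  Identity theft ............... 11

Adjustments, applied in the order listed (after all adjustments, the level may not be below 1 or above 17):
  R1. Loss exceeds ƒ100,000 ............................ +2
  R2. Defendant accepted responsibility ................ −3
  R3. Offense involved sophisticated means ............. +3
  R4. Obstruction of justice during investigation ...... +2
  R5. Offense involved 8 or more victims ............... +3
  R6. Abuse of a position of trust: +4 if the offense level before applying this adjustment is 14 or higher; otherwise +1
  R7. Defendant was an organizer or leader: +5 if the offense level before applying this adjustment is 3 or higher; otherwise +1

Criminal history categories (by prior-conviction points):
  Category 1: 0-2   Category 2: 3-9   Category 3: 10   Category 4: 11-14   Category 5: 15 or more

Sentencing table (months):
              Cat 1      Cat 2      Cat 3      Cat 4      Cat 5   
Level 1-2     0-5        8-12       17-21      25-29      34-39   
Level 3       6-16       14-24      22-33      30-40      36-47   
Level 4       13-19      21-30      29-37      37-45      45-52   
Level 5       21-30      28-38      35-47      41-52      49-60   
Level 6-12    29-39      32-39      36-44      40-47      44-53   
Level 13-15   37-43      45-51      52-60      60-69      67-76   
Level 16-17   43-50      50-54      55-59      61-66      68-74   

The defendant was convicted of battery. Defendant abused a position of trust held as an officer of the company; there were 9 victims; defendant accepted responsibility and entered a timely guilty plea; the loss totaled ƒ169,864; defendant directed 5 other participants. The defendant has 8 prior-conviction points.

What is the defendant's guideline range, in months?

32-39 months

Base offense level for battery: 4.
R1 applies: 4 + 2 = 6.
R2 applies: 6 − 3 = 3.
R3 does not apply.
R5 applies: 3 + 3 = 6.
R6 applies (level before this adjustment is 6 < 14, so +1): 6 + 1 = 7.
R7 applies (level before this adjustment is 7 ≥ 3, so +5): 7 + 5 = 12.
Final offense level: 12.
Criminal history: 8 prior points → Category 2 (3-9).
Level 12 falls in the 6-12 band.
Grid: Level 6-12 × Category 2 = 32-39 months.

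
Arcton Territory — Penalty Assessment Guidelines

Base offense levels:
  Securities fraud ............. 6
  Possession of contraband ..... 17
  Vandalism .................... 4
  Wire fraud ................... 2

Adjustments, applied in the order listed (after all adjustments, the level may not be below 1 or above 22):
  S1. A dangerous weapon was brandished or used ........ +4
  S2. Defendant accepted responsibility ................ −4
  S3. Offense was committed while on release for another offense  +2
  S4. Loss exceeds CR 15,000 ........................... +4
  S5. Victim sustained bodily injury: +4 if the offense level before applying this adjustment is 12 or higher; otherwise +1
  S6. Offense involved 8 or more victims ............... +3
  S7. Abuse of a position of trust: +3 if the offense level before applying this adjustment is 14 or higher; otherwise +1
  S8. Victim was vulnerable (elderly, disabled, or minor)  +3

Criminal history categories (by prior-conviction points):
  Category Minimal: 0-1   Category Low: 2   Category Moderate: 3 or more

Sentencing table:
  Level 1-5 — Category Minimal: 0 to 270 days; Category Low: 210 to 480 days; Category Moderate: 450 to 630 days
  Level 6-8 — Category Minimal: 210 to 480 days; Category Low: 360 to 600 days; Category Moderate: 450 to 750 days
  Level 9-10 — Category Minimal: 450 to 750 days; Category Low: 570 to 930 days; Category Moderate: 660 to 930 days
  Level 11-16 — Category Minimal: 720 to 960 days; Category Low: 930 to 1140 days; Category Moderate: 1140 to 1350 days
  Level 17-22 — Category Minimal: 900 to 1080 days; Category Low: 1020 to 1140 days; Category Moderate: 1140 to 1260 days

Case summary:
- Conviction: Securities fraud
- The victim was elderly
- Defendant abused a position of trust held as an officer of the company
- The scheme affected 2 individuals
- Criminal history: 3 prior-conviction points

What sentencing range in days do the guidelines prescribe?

Base offense level for securities fraud: 6.
S1 does not apply.
S2 does not apply.
S4 does not apply.
S6 does not apply.
S7 applies (level before this adjustment is 6 < 14, so +1): 6 + 1 = 7.
S8 applies: 7 + 3 = 10.
Final offense level: 10.
Criminal history: 3 prior points → Category Moderate (3+).
Level 10 falls in the 9-10 band.
Grid: Level 9-10 × Category Moderate = 660-930 days.

660-930 days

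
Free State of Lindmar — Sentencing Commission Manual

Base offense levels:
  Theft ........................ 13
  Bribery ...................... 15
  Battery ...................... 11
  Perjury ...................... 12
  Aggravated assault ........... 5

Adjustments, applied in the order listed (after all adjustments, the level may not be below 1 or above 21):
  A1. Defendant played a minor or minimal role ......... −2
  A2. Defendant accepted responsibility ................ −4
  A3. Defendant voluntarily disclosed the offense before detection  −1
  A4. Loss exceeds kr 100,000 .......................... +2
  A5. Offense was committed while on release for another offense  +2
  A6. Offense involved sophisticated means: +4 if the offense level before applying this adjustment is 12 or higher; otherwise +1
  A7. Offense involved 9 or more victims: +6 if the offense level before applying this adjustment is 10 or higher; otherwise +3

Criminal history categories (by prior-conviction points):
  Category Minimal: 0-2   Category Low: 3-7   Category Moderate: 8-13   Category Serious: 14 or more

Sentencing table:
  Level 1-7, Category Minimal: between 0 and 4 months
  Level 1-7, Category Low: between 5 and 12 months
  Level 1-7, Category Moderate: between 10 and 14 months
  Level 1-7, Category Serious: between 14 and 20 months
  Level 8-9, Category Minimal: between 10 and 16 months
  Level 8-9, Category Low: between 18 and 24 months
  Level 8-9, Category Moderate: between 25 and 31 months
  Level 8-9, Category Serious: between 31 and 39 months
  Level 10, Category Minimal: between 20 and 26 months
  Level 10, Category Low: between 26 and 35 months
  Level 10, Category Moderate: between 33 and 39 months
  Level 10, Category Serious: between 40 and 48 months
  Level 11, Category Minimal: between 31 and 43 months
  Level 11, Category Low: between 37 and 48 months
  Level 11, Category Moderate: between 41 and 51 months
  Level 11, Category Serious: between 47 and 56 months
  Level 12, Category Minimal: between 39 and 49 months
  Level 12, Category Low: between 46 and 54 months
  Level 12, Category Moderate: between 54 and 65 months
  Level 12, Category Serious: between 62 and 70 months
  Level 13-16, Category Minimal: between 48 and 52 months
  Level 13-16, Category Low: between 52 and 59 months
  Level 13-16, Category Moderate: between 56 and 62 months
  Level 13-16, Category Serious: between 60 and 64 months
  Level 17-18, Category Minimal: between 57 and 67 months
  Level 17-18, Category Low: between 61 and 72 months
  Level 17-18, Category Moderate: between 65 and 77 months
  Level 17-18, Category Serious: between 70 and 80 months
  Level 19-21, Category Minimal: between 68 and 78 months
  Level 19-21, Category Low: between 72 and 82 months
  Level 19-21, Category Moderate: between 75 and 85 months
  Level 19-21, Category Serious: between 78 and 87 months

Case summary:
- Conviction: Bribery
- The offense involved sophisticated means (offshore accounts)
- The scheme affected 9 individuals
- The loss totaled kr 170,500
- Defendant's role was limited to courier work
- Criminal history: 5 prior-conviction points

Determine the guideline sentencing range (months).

72-82 months

Base offense level for bribery: 15.
A1 applies: 15 − 2 = 13.
A2 does not apply.
A3 does not apply.
A4 applies: 13 + 2 = 15.
A6 applies (level before this adjustment is 15 ≥ 12, so +4): 15 + 4 = 19.
A7 applies (level before this adjustment is 19 ≥ 10, so +6): 19 + 6 = 25.
Level 25 exceeds the maximum of 21; capped at 21.
Final offense level: 21.
Criminal history: 5 prior points → Category Low (3-7).
Level 21 falls in the 19-21 band.
Grid: Level 19-21 × Category Low = 72-82 months.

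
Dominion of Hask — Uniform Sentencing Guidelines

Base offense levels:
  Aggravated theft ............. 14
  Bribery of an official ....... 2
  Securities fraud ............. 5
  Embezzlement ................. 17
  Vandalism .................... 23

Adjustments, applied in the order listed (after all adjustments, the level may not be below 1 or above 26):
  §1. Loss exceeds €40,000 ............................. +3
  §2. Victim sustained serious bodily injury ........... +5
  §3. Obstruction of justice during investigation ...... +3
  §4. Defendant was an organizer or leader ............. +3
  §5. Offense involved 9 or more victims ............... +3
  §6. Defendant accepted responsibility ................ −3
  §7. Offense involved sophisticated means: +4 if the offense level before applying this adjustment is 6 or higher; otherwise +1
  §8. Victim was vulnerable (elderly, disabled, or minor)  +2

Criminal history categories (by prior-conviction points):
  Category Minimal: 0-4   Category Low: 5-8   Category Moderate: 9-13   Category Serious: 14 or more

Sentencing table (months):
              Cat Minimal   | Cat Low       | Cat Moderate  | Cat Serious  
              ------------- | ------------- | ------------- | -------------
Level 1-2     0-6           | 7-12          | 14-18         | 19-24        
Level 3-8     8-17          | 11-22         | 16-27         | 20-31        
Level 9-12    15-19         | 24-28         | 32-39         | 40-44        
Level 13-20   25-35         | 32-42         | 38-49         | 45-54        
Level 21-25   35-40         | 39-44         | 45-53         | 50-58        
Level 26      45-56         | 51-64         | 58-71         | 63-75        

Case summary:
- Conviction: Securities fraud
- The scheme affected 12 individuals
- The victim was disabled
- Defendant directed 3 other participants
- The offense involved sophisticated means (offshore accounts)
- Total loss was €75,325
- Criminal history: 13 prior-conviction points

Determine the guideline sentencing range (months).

38-49 months

Base offense level for securities fraud: 5.
§1 applies: 5 + 3 = 8.
§2 does not apply.
§3 does not apply.
§4 applies: 8 + 3 = 11.
§5 applies: 11 + 3 = 14.
§6 does not apply.
§7 applies (level before this adjustment is 14 ≥ 6, so +4): 14 + 4 = 18.
§8 applies: 18 + 2 = 20.
Final offense level: 20.
Criminal history: 13 prior points → Category Moderate (9-13).
Level 20 falls in the 13-20 band.
Grid: Level 13-20 × Category Moderate = 38-49 months.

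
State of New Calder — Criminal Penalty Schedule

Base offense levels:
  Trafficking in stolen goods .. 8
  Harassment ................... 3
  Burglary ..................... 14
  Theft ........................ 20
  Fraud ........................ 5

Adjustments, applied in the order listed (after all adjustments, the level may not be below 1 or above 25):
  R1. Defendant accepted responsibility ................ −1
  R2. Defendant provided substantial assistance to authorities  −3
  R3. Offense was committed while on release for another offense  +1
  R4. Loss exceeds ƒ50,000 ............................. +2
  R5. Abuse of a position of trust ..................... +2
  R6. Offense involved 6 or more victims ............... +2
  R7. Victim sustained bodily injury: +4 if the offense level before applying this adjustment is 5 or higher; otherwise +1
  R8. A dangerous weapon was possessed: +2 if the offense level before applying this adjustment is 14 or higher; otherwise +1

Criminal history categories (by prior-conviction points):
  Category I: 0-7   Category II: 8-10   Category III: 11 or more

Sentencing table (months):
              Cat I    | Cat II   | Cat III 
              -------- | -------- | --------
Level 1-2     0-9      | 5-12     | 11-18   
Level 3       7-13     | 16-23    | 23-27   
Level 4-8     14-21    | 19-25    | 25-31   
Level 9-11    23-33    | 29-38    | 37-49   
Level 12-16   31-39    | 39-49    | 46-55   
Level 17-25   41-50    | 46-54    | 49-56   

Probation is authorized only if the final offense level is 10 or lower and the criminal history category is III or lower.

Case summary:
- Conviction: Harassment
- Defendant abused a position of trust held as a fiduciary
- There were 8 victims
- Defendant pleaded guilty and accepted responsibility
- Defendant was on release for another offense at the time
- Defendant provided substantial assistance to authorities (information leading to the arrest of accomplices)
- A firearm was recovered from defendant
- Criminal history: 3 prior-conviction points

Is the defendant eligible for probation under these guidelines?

Base offense level for harassment: 3.
R1 applies: 3 − 1 = 2.
R2 applies: 2 − 3 = -1.
R3 applies: -1 + 1 = 0.
R4 does not apply.
R5 applies: 0 + 2 = 2.
R6 applies: 2 + 2 = 4.
R8 applies (level before this adjustment is 4 < 14, so +1): 4 + 1 = 5.
Final offense level: 5.
Criminal history: 3 prior points → Category I (0-7).
Level 5 falls in the 4-8 band.
Grid: Level 4-8 × Category I = 14-21 months.
Probation check: level 5 ≤ 10 and category I ≤ III → eligible.

Yes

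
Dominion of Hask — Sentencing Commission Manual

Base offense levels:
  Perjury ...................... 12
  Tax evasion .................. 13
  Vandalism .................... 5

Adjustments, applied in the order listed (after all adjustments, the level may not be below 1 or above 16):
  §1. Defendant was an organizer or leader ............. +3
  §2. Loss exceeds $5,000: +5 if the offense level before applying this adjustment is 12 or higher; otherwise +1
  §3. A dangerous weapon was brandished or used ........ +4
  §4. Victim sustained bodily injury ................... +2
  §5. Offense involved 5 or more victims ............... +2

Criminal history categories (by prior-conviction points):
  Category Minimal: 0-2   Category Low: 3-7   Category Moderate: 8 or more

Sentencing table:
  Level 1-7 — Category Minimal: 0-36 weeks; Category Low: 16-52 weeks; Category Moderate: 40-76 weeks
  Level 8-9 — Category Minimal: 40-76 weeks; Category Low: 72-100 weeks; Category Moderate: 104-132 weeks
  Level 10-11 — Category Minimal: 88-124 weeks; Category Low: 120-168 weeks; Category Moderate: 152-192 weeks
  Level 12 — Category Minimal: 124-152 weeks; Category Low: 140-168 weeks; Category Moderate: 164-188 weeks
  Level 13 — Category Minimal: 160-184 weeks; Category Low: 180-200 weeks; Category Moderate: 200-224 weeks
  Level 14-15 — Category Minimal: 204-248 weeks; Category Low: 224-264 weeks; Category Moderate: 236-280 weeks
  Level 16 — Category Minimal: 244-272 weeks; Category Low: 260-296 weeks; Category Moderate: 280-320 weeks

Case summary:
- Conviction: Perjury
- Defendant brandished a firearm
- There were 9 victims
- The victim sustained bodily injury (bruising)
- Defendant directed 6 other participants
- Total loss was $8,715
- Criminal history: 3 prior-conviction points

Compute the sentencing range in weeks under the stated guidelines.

260-296 weeks

Base offense level for perjury: 12.
§1 applies: 12 + 3 = 15.
§2 applies (level before this adjustment is 15 ≥ 12, so +5): 15 + 5 = 20.
§3 applies: 20 + 4 = 24.
§4 applies: 24 + 2 = 26.
§5 applies: 26 + 2 = 28.
Level 28 exceeds the maximum of 16; capped at 16.
Final offense level: 16.
Criminal history: 3 prior points → Category Low (3-7).
Level 16 falls in the 16 band.
Grid: Level 16 × Category Low = 260-296 weeks.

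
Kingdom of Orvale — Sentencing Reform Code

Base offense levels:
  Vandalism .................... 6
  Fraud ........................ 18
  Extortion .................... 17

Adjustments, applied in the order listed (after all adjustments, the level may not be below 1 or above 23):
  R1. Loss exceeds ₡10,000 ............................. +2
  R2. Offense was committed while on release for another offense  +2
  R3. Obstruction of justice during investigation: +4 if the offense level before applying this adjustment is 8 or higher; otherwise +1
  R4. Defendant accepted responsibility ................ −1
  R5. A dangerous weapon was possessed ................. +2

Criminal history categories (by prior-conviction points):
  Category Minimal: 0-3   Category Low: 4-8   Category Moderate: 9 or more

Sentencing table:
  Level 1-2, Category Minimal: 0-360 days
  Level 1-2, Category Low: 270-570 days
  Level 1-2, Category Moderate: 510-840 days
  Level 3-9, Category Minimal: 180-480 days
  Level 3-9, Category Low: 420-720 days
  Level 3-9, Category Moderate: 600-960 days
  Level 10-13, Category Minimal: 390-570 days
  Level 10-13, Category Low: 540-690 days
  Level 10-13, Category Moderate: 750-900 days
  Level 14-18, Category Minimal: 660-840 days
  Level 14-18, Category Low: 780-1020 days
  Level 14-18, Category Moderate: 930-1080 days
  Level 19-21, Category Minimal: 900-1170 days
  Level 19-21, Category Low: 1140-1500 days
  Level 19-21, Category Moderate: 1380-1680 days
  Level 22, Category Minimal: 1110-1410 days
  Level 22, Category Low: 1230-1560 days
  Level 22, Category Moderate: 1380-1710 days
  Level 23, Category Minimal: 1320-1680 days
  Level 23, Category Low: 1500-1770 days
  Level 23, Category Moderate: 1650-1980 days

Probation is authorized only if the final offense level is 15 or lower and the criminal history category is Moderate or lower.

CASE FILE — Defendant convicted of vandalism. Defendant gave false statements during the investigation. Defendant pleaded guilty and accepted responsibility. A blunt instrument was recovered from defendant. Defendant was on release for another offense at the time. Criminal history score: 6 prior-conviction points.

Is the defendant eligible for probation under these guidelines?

Base offense level for vandalism: 6.
R1 does not apply.
R2 applies: 6 + 2 = 8.
R3 applies (level before this adjustment is 8 ≥ 8, so +4): 8 + 4 = 12.
R4 applies: 12 − 1 = 11.
R5 applies: 11 + 2 = 13.
Final offense level: 13.
Criminal history: 6 prior points → Category Low (4-8).
Level 13 falls in the 10-13 band.
Grid: Level 10-13 × Category Low = 540-690 days.
Probation check: level 13 ≤ 15 and category Low ≤ Moderate → eligible.

Yes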